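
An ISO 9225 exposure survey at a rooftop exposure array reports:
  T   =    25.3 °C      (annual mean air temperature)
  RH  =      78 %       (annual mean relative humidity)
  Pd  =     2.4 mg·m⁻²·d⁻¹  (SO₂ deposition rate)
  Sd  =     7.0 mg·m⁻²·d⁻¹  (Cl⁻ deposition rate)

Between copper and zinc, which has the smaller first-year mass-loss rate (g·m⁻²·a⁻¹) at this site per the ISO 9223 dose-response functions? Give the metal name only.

zinc

copper: f(T) = -0.080·(T−10) [T>10 °C] = -1.2240
  sulphur-dioxide contribution → 0.1951 μm/a
  chloride contribution → 0.9926 μm/a
  total first-year rate 1.188 μm/a
  mass loss = 1.188 μm/a × 8.96 g/cm³ = 10.64 g·m⁻²·a⁻¹
zinc: T>10 °C ⇒ hinge -0.071·(25.3−10) = -1.0863
  sulphur-dioxide contribution → 0.2314 μm/a
  chloride contribution → 0.8505 μm/a
  total first-year rate 1.082 μm/a
  mass loss = 1.082 μm/a × 7.14 g/cm³ = 7.725 g·m⁻²·a⁻¹
Ordering by g·m⁻²·a⁻¹: copper (10.6) > zinc (7.73)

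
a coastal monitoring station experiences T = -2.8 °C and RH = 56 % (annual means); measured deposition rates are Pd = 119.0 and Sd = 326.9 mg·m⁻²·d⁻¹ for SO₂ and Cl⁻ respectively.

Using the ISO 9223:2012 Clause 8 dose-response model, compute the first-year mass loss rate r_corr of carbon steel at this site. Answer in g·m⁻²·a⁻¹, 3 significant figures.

carbon steel: f(T) = +0.150·(T−10) [T≤10 °C] = -1.9200
  sulphur-dioxide contribution → 9.546 μm/a
  chloride contribution → 20.96 μm/a
  total first-year rate 30.51 μm/a
Convert to mass loss: 30.51 μm/a × 7.85 g/cm³ = 239.5 g·m⁻²·a⁻¹

r_corr = 240 g·m⁻²·a⁻¹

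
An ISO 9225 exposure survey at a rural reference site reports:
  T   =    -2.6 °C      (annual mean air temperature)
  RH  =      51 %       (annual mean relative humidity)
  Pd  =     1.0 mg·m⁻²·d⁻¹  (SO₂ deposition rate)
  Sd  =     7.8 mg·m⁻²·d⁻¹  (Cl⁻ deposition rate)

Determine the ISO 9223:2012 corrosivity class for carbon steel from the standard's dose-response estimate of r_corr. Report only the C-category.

carbon steel: temperature factor f = +0.150·(-12.6) = -1.8900
  SO₂ term: 1.77·1.0^0.52·exp(0.02·51-1.8900) = 0.7415
  Sd branch = 0.102·Sd^0.62·e^(0.033·RH+0.04·T) = 1.768 μm/a
  r_corr = 0.7415 + 1.768 = 2.509 μm/a
Category bounds: 1.3…25 μm/a bracket r_corr ⇒ C2

C2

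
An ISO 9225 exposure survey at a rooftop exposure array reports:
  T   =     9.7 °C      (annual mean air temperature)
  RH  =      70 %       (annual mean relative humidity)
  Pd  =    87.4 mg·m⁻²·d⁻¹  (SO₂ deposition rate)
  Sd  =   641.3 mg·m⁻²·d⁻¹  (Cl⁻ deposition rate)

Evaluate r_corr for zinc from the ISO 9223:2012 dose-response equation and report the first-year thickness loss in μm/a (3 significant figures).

r_corr = 5.06 μm/a

zinc: T≤10 °C ⇒ hinge +0.038·(9.7−10) = -0.0114
  SO₂ term: 0.0129·87.4^0.44·exp(0.046·70-0.0114) = 2.282
  Sd branch = 0.0175·Sd^0.57·e^(0.008·RH+0.085·T) = 2.782 μm/a
  sum: 2.282 + 2.782 → r_corr = 5.064 μm/a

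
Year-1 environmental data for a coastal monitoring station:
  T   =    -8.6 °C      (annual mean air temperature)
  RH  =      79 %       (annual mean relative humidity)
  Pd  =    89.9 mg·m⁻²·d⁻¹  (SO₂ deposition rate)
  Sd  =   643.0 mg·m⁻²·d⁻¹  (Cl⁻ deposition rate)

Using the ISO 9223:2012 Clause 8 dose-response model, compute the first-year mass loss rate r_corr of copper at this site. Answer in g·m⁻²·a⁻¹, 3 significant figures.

r_corr = 7.49 g·m⁻²·a⁻¹

copper: f(T) = +0.126·(T−10) [T≤10 °C] = -2.3436
  sulphur-dioxide contribution → 0.1733 μm/a
  chloride contribution → 0.6623 μm/a
  ⇒ r_corr(copper) = 0.8356 μm/a
Convert to mass loss: 0.8356 μm/a × 8.96 g/cm³ = 7.487 g·m⁻²·a⁻¹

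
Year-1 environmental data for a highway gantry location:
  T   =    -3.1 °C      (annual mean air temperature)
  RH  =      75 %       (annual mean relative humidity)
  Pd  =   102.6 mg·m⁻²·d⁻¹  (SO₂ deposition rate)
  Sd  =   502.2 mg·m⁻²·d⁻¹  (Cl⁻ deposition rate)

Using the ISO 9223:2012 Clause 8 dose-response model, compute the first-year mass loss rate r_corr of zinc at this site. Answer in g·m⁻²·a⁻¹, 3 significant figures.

r_corr = 19.6 g·m⁻²·a⁻¹

zinc: f(T) = +0.038·(T−10) [T≤10 °C] = -0.4978
  Pd branch = 0.0129·Pd^0.44·e^(0.046·RH+f) = 1.895 μm/a
  Sd branch = 0.0175·Sd^0.57·e^(0.008·RH+0.085·T) = 0.8486 μm/a
  sum: 1.895 + 0.8486 → r_corr = 2.744 μm/a
Convert to mass loss: 2.744 μm/a × 7.14 g/cm³ = 19.59 g·m⁻²·a⁻¹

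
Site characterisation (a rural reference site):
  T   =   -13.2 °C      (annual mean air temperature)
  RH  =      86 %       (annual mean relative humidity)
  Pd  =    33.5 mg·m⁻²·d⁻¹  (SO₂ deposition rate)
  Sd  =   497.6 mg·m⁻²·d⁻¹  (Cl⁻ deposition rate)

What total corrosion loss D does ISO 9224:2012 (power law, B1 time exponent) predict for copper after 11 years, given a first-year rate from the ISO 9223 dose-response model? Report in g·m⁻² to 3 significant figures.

copper: f(T) = +0.126·(T−10) [T≤10 °C] = -2.9232
  SO₂ term: 0.0053·33.5^0.26·exp(0.059·86-2.9232) = 0.1135
  Sd branch = 0.01025·Sd^0.27·e^(0.036·RH+0.049·T) = 0.6347 μm/a
  sum: 0.1135 + 0.6347 → r_corr = 0.7481 μm/a
ISO 9224: D(t) = r_corr · t^b with b = 0.667 (copper, B1)
  D(11) = 0.7481 × 11^0.667 = 0.7481 × 4.95 = 3.703 μm
  Mass loss = 3.703 μm × 8.96 g/cm³ = 33.18 g·m⁻²

D(11) = 33.2 g·m⁻²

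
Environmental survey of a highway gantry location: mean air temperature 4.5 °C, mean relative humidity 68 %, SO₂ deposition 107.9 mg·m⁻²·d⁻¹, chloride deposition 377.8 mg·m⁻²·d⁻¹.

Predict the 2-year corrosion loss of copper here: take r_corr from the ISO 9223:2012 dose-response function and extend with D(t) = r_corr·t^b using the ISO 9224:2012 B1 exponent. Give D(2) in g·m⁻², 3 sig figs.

D(2) = 17.5 g·m⁻²

copper: T≤10 °C ⇒ hinge +0.126·(4.5−10) = -0.6930
  sulphur-dioxide contribution → 0.4946 μm/a
  chloride contribution → 0.7337 μm/a
  total first-year rate 1.228 μm/a
Power-law: D(2) = r_corr · 2^0.667
  D(2) = 1.228 × 2^0.667 = 1.228 × 1.588 = 1.95 μm
  Mass loss = 1.95 μm × 8.96 g/cm³ = 17.47 g·m⁻²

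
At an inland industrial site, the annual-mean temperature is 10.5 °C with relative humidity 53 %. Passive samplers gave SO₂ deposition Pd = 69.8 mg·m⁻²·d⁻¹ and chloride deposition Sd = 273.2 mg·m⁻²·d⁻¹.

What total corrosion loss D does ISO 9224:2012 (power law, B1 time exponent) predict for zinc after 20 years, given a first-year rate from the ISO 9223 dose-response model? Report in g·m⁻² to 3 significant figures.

D(20) = 206 g·m⁻²

zinc: T>10 °C ⇒ hinge -0.071·(10.5−10) = -0.0355
  sulphur-dioxide contribution → 0.9232 μm/a
  chloride contribution → 1.598 μm/a
  total first-year rate 2.521 μm/a
Long-term exponent b (ISO 9224 Table 2, B1) = 0.813
  D(20) = 2.521 × 20^0.813 = 2.521 × 11.42 = 28.8 μm
  Mass loss = 28.8 μm × 7.14 g/cm³ = 205.6 g·m⁻²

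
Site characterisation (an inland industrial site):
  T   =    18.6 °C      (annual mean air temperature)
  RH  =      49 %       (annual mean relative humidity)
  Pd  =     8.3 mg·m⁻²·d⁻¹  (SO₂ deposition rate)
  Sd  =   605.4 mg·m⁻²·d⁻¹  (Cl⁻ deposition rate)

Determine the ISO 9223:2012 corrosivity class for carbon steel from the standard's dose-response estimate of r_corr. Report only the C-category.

C4

carbon steel: temperature factor f = -0.054·(8.6) = -0.4644
  SO₂ term: 1.77·8.3^0.52·exp(0.02·49-0.4644) = 8.909
  Sd branch = 0.102·Sd^0.62·e^(0.033·RH+0.04·T) = 57.39 μm/a
  sum: 8.909 + 57.39 → r_corr = 66.3 μm/a
ISO 9223 Table 2 (carbon steel): 50 < 66.3 ≤ 80 μm/a ⇒ C4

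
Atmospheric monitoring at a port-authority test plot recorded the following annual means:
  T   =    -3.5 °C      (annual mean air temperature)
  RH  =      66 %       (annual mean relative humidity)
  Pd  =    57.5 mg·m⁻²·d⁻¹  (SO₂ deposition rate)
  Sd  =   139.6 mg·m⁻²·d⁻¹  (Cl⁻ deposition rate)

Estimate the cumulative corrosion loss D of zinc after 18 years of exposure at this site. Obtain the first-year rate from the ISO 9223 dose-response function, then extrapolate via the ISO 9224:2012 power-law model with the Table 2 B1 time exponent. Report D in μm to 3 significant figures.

zinc: temperature factor f = +0.038·(-13.5) = -0.5130
  SO₂ term: 0.0129·57.5^0.44·exp(0.046·66-0.5130) = 0.9562
  Sd branch = 0.0175·Sd^0.57·e^(0.008·RH+0.085·T) = 0.3679 μm/a
  r_corr = 0.9562 + 0.3679 = 1.324 μm/a
Long-term exponent b (ISO 9224 Table 2, B1) = 0.813
  D(18) = 1.324 × 18^0.813 = 1.324 × 10.48 = 13.88 μm

D(18) = 13.9 μm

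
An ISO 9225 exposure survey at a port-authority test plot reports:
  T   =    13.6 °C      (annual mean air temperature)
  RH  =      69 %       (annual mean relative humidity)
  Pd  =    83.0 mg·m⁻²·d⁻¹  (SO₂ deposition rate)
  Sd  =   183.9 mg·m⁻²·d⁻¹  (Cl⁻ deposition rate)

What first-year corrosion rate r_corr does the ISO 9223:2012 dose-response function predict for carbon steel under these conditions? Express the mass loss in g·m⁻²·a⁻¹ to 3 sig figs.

carbon steel: T>10 °C ⇒ hinge -0.054·(13.6−10) = -0.1944
  SO₂ term: 1.77·83.0^0.52·exp(0.02·69-0.1944) = 57.65
  Sd branch = 0.102·Sd^0.62·e^(0.033·RH+0.04·T) = 43.43 μm/a
  r_corr = 57.65 + 43.43 = 101.1 μm/a
Convert to mass loss: 101.1 μm/a × 7.85 g/cm³ = 793.5 g·m⁻²·a⁻¹

r_corr = 793 g·m⁻²·a⁻¹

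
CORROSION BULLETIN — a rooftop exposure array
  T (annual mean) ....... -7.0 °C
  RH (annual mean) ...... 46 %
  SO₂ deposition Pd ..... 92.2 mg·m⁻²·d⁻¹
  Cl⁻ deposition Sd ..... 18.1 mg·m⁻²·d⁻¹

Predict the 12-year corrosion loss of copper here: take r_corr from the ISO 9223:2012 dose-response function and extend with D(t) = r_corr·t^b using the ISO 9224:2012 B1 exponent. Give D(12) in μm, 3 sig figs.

copper: T≤10 °C ⇒ hinge +0.126·(-7.0−10) = -2.1420
  sulphur-dioxide contribution → 0.03045 μm/a
  chloride contribution → 0.08328 μm/a
  ⇒ r_corr(copper) = 0.1137 μm/a
Power-law: D(12) = r_corr · 12^0.667
  D(12) = 0.1137 × 12^0.667 = 0.1137 × 5.246 = 0.5966 μm

D(12) = 0.597 μm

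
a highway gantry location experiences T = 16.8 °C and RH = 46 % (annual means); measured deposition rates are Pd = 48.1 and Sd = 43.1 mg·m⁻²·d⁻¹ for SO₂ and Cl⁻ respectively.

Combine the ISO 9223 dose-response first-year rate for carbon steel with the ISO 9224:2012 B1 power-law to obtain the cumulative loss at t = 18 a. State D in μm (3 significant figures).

D(18) = 147 μm

carbon steel: f(T) = -0.054·(T−10) [T>10 °C] = -0.3672
  SO₂ term: 1.77·48.1^0.52·exp(0.02·46-0.3672) = 23.06
  Sd branch = 0.102·Sd^0.62·e^(0.033·RH+0.04·T) = 9.399 μm/a
  sum: 23.06 + 9.399 → r_corr = 32.45 μm/a
Long-term exponent b (ISO 9224 Table 2, B1) = 0.523
  D(18) = 32.45 × 18^0.523 = 32.45 × 4.534 = 147.2 μm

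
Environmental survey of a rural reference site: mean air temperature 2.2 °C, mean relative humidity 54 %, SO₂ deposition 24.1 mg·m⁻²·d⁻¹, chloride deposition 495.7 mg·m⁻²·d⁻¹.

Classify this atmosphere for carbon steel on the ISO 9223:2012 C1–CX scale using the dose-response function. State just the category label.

C3

carbon steel: temperature factor f = +0.150·(-7.8) = -1.1700
  SO₂ term: 1.77·24.1^0.52·exp(0.02·54-1.1700) = 8.463
  Sd branch = 0.102·Sd^0.62·e^(0.033·RH+0.04·T) = 31.03 μm/a
  sum: 8.463 + 31.03 → r_corr = 39.49 μm/a
Category bounds: 25…50 μm/a bracket r_corr ⇒ C3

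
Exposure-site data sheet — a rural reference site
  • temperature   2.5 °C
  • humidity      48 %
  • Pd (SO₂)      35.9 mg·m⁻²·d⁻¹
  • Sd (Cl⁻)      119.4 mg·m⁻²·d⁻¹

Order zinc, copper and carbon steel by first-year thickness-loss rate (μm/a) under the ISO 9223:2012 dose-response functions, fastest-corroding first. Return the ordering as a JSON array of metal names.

zinc: temperature factor f = +0.038·(-7.5) = -0.2850
  Pd branch = 0.0129·Pd^0.44·e^(0.046·RH+f) = 0.4266 μm/a
  Sd branch = 0.0175·Sd^0.57·e^(0.008·RH+0.085·T) = 0.4853 μm/a
  r_corr = 0.4266 + 0.4853 = 0.9118 μm/a
copper: T≤10 °C ⇒ hinge +0.126·(2.5−10) = -0.9450
  SO₂ term: 0.0053·35.9^0.26·exp(0.059·48-0.9450) = 0.08874
  Cl⁻ term: 0.01025·119.4^0.27·exp(0.036·48+0.049·2.5) = 0.2372
  sum: 0.08874 + 0.2372 → r_corr = 0.326 μm/a
carbon steel: T≤10 °C ⇒ hinge +0.150·(2.5−10) = -1.1250
  Pd branch = 1.77·Pd^0.52·e^(0.02·RH+f) = 9.66 μm/a
  Sd branch = 0.102·Sd^0.62·e^(0.033·RH+0.04·T) = 10.66 μm/a
  sum: 9.66 + 10.66 → r_corr = 20.32 μm/a
Ordering by μm/a: carbon steel (20.3) > zinc (0.912) > copper (0.326)

["carbon steel", "zinc", "copper"]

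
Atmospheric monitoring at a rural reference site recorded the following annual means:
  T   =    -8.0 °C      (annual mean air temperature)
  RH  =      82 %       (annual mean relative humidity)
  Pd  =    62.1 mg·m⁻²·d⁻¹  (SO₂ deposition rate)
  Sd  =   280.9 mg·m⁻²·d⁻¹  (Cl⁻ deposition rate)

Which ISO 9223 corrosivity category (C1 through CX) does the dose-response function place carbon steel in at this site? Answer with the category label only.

carbon steel: T≤10 °C ⇒ hinge +0.150·(-8.0−10) = -2.7000
  Pd branch = 1.77·Pd^0.52·e^(0.02·RH+f) = 5.248 μm/a
  Sd branch = 0.102·Sd^0.62·e^(0.033·RH+0.04·T) = 36.55 μm/a
  sum: 5.248 + 36.55 → r_corr = 41.8 μm/a
Category bounds: 25…50 μm/a bracket r_corr ⇒ C3

C3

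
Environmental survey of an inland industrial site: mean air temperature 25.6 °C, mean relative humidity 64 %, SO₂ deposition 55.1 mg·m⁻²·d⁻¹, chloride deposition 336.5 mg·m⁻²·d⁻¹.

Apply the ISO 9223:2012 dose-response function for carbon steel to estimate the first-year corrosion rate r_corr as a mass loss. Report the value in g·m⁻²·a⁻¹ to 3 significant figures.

carbon steel: temperature factor f = -0.054·(15.6) = -0.8424
  sulphur-dioxide contribution → 22.05 μm/a
  chloride contribution → 86.55 μm/a
  ⇒ r_corr(carbon steel) = 108.6 μm/a
Convert to mass loss: 108.6 μm/a × 7.85 g/cm³ = 852.5 g·m⁻²·a⁻¹

r_corr = 853 g·m⁻²·a⁻¹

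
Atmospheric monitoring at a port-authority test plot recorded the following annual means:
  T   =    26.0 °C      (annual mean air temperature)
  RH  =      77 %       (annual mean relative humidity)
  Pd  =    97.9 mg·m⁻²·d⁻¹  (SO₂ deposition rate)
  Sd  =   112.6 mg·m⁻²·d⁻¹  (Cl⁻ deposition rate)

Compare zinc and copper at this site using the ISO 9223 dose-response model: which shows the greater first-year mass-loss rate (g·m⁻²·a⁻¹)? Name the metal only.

zinc: temperature factor f = -0.071·(16.0) = -1.1360
  SO₂ term: 0.0129·97.9^0.44·exp(0.046·77-1.1360) = 1.075
  Cl⁻ term: 0.0175·112.6^0.57·exp(0.008·77+0.085·26.0) = 4.362
  r_corr = 1.075 + 4.362 = 5.438 μm/a
  mass loss = 5.438 μm/a × 7.14 g/cm³ = 38.82 g·m⁻²·a⁻¹
copper: temperature factor f = -0.080·(16.0) = -1.2800
  Pd branch = 0.0053·Pd^0.26·e^(0.059·RH+f) = 0.456 μm/a
  Sd branch = 0.01025·Sd^0.27·e^(0.036·RH+0.049·T) = 2.098 μm/a
  sum: 0.456 + 2.098 → r_corr = 2.554 μm/a
  mass loss = 2.554 μm/a × 8.96 g/cm³ = 22.88 g·m⁻²·a⁻¹
Ordering by g·m⁻²·a⁻¹: zinc (38.8) > copper (22.9)

zinc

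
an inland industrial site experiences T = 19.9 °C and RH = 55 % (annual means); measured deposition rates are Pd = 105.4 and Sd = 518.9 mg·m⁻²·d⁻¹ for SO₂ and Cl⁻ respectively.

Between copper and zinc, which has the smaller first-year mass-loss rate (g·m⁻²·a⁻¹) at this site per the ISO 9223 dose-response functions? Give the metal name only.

copper: T>10 °C ⇒ hinge -0.080·(19.9−10) = -0.7920
  sulphur-dioxide contribution → 0.2068 μm/a
  chloride contribution → 1.065 μm/a
  total first-year rate 1.271 μm/a
  mass loss = 1.271 μm/a × 8.96 g/cm³ = 11.39 g·m⁻²·a⁻¹
zinc: temperature factor f = -0.071·(9.9) = -0.7029
  sulphur-dioxide contribution → 0.6225 μm/a
  chloride contribution → 5.204 μm/a
  ⇒ r_corr(zinc) = 5.826 μm/a
  mass loss = 5.826 μm/a × 7.14 g/cm³ = 41.6 g·m⁻²·a⁻¹
Ordering by g·m⁻²·a⁻¹: zinc (41.6) > copper (11.4)

copper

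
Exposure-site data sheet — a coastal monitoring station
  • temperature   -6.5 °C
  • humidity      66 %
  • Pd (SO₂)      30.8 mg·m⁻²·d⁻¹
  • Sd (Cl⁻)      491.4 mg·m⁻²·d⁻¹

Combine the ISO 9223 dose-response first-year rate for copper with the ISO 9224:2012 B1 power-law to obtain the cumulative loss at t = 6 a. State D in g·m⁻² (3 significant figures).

D(6) = 15.0 g·m⁻²

copper: T≤10 °C ⇒ hinge +0.126·(-6.5−10) = -2.0790
  SO₂ term: 0.0053·30.8^0.26·exp(0.059·66-2.0790) = 0.07935
  Cl⁻ term: 0.01025·491.4^0.27·exp(0.036·66+0.049·-6.5) = 0.4275
  r_corr = 0.07935 + 0.4275 = 0.5069 μm/a
ISO 9224: D(t) = r_corr · t^b with b = 0.667 (copper, B1)
  D(6) = 0.5069 × 6^0.667 = 0.5069 × 3.304 = 1.675 μm
  Mass loss = 1.675 μm × 8.96 g/cm³ = 15.01 g·m⁻²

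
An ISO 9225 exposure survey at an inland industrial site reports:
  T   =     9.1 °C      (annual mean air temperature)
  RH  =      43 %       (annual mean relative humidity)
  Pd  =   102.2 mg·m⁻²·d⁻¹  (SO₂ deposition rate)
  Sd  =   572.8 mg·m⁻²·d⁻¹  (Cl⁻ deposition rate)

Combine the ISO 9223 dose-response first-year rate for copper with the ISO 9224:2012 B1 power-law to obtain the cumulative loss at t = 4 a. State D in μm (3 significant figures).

copper: f(T) = +0.126·(T−10) [T≤10 °C] = -0.1134
  Pd branch = 0.0053·Pd^0.26·e^(0.059·RH+f) = 0.1992 μm/a
  Sd branch = 0.01025·Sd^0.27·e^(0.036·RH+0.049·T) = 0.4181 μm/a
  sum: 0.1992 + 0.4181 → r_corr = 0.6173 μm/a
Power-law: D(4) = r_corr · 4^0.667
  D(4) = 0.6173 × 4^0.667 = 0.6173 × 2.521 = 1.556 μm

D(4) = 1.56 μm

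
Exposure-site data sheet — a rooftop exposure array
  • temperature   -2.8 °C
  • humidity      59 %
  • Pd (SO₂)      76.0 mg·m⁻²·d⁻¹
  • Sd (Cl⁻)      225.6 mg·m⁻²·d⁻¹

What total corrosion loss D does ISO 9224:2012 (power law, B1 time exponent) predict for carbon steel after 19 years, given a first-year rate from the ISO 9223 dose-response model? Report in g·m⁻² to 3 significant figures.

carbon steel: T≤10 °C ⇒ hinge +0.150·(-2.8−10) = -1.9200
  sulphur-dioxide contribution → 8.028 μm/a
  chloride contribution → 18.39 μm/a
  total first-year rate 26.42 μm/a
Power-law: D(19) = r_corr · 19^0.523
  D(19) = 26.42 × 19^0.523 = 26.42 × 4.664 = 123.2 μm
  Mass loss = 123.2 μm × 7.85 g/cm³ = 967.3 g·m⁻²

D(19) = 967 g·m⁻²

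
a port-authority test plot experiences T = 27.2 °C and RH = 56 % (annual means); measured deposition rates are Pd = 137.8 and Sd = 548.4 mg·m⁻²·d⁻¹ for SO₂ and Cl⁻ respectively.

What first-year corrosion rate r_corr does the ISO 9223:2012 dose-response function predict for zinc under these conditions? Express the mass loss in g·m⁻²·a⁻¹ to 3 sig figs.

r_corr = 75.0 g·m⁻²·a⁻¹

zinc: temperature factor f = -0.071·(17.2) = -1.2212
  SO₂ term: 0.0129·137.8^0.44·exp(0.046·56-1.2212) = 0.4368
  Sd branch = 0.0175·Sd^0.57·e^(0.008·RH+0.085·T) = 10.07 μm/a
  r_corr = 0.4368 + 10.07 = 10.51 μm/a
Convert to mass loss: 10.51 μm/a × 7.14 g/cm³ = 75.01 g·m⁻²·a⁻¹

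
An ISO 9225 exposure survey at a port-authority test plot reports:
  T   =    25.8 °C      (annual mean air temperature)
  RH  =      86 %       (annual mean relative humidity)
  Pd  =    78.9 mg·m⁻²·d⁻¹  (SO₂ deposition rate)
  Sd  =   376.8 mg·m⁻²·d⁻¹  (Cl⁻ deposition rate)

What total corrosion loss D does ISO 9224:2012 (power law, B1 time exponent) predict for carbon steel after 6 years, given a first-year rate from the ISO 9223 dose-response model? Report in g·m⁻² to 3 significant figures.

carbon steel: temperature factor f = -0.054·(15.8) = -0.8532
  SO₂ term: 1.77·78.9^0.52·exp(0.02·86-0.8532) = 40.82
  Cl⁻ term: 0.102·376.8^0.62·exp(0.033·86+0.04·25.8) = 193.4
  r_corr = 40.82 + 193.4 = 234.2 μm/a
Power-law: D(6) = r_corr · 6^0.523
  D(6) = 234.2 × 6^0.523 = 234.2 × 2.553 = 597.9 μm
  Mass loss = 597.9 μm × 7.85 g/cm³ = 4694 g·m⁻²

D(6) = 4.69e+03 g·m⁻²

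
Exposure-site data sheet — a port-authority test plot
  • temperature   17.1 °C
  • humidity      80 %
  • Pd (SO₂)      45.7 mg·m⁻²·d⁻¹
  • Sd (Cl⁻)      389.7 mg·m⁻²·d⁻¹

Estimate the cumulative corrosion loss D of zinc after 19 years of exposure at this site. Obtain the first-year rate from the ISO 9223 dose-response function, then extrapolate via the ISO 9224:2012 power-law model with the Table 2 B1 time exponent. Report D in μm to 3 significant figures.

D(19) = 64.8 μm

zinc: f(T) = -0.071·(T−10) [T>10 °C] = -0.5041
  sulphur-dioxide contribution → 1.66 μm/a
  chloride contribution → 4.255 μm/a
  ⇒ r_corr(zinc) = 5.916 μm/a
ISO 9224: D(t) = r_corr · t^b with b = 0.813 (zinc, B1)
  D(19) = 5.916 × 19^0.813 = 5.916 × 10.96 = 64.81 μm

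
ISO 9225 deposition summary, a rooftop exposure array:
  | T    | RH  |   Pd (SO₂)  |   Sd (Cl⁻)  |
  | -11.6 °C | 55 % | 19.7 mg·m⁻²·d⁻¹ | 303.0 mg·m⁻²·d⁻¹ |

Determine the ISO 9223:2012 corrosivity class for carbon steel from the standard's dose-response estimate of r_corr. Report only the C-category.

C2

carbon steel: temperature factor f = +0.150·(-21.6) = -3.2400
  sulphur-dioxide contribution → 0.9811 μm/a
  chloride contribution → 13.61 μm/a
  total first-year rate 14.59 μm/a
ISO 9223 Table 2 (carbon steel): 1.3 < 14.6 ≤ 25 μm/a ⇒ C2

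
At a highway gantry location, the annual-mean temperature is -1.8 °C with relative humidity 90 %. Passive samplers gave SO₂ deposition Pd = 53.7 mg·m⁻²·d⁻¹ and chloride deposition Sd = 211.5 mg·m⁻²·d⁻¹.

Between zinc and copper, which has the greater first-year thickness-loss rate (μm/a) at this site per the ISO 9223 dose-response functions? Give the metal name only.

zinc

zinc: temperature factor f = +0.038·(-11.8) = -0.4484
  Pd branch = 0.0129·Pd^0.44·e^(0.046·RH+f) = 2.986 μm/a
  Cl⁻ term: 0.0175·211.5^0.57·exp(0.008·90+0.085·-1.8) = 0.6527
  r_corr = 2.986 + 0.6527 = 3.638 μm/a
copper: f(T) = +0.126·(T−10) [T≤10 °C] = -1.4868
  Pd branch = 0.0053·Pd^0.26·e^(0.059·RH+f) = 0.6831 μm/a
  Cl⁻ term: 0.01025·211.5^0.27·exp(0.036·90+0.049·-1.8) = 1.017
  sum: 0.6831 + 1.017 → r_corr = 1.7 μm/a
Ordering by μm/a: zinc (3.64) > copper (1.7)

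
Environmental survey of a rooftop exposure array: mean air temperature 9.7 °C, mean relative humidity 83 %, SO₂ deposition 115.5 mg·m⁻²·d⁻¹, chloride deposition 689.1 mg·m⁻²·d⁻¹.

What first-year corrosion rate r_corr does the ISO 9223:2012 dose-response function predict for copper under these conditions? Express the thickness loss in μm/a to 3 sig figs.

r_corr = 4.26 μm/a

copper: temperature factor f = +0.126·(-0.3) = -0.0378
  sulphur-dioxide contribution → 2.349 μm/a
  chloride contribution → 1.911 μm/a
  total first-year rate 4.259 μm/a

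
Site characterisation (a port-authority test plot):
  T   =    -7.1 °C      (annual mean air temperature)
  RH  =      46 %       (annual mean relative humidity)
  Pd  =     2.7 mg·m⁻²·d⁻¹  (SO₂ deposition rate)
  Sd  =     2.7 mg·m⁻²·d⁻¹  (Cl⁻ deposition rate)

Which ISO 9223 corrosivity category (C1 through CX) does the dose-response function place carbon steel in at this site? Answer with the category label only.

C1

carbon steel: f(T) = +0.150·(T−10) [T≤10 °C] = -2.5650
  sulphur-dioxide contribution → 0.5726 μm/a
  chloride contribution → 0.6486 μm/a
  total first-year rate 1.221 μm/a
ISO 9223 Table 2 (carbon steel): 0 < 1.22 ≤ 1.3 μm/a ⇒ C1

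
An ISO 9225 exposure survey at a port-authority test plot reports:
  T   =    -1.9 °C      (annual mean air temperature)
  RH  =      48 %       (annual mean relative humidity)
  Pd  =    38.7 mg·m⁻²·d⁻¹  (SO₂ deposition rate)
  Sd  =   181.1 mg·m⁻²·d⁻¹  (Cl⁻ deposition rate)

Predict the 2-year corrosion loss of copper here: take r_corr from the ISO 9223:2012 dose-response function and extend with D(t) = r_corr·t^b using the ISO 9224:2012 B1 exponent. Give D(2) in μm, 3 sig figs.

D(2) = 0.422 μm

copper: T≤10 °C ⇒ hinge +0.126·(-1.9−10) = -1.4994
  Pd branch = 0.0053·Pd^0.26·e^(0.059·RH+f) = 0.05198 μm/a
  Sd branch = 0.01025·Sd^0.27·e^(0.036·RH+0.049·T) = 0.214 μm/a
  sum: 0.05198 + 0.214 → r_corr = 0.266 μm/a
Power-law: D(2) = r_corr · 2^0.667
  D(2) = 0.266 × 2^0.667 = 0.266 × 1.588 = 0.4223 μm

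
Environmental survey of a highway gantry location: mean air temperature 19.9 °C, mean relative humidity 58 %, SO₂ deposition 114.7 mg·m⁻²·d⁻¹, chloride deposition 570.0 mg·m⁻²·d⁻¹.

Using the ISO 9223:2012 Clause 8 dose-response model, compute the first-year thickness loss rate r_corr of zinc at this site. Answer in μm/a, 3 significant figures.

zinc: f(T) = -0.071·(T−10) [T>10 °C] = -0.7029
  Pd branch = 0.0129·Pd^0.44·e^(0.046·RH+f) = 0.7417 μm/a
  Cl⁻ term: 0.0175·570.0^0.57·exp(0.008·58+0.085·19.9) = 5.624
  sum: 0.7417 + 5.624 → r_corr = 6.365 μm/a

r_corr = 6.37 μm/a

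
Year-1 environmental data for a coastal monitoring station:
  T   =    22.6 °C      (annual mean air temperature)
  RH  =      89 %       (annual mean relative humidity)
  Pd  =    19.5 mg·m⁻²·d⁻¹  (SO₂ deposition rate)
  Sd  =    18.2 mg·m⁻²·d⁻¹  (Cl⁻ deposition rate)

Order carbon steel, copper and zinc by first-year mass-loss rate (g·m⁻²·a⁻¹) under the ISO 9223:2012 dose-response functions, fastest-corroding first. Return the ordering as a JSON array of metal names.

carbon steel: temperature factor f = -0.054·(12.6) = -0.6804
  Pd branch = 1.77·Pd^0.52·e^(0.02·RH+f) = 24.91 μm/a
  Cl⁻ term: 0.102·18.2^0.62·exp(0.033·89+0.04·22.6) = 28.71
  sum: 24.91 + 28.71 → r_corr = 53.61 μm/a
  mass loss = 53.61 μm/a × 7.85 g/cm³ = 420.9 g·m⁻²·a⁻¹
copper: temperature factor f = -0.080·(12.6) = -1.0080
  SO₂ term: 0.0053·19.5^0.26·exp(0.059·89-1.0080) = 0.7987
  Cl⁻ term: 0.01025·18.2^0.27·exp(0.036·89+0.049·22.6) = 1.672
  sum: 0.7987 + 1.672 → r_corr = 2.471 μm/a
  mass loss = 2.471 μm/a × 8.96 g/cm³ = 22.14 g·m⁻²·a⁻¹
zinc: f(T) = -0.071·(T−10) [T>10 °C] = -0.8946
  Pd branch = 0.0129·Pd^0.44·e^(0.046·RH+f) = 1.169 μm/a
  Cl⁻ term: 0.0175·18.2^0.57·exp(0.008·89+0.085·22.6) = 1.273
  r_corr = 1.169 + 1.273 = 2.442 μm/a
  mass loss = 2.442 μm/a × 7.14 g/cm³ = 17.43 g·m⁻²·a⁻¹
Ordering by g·m⁻²·a⁻¹: carbon steel (421) > copper (22.1) > zinc (17.4)

["carbon steel", "copper", "zinc"]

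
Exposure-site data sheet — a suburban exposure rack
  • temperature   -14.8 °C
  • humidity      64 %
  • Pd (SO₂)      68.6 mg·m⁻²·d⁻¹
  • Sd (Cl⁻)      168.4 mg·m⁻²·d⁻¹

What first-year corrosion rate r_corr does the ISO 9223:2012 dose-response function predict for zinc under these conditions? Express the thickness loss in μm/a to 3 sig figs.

r_corr = 0.768 μm/a

zinc: T≤10 °C ⇒ hinge +0.038·(-14.8−10) = -0.9424
  sulphur-dioxide contribution → 0.6136 μm/a
  chloride contribution → 0.1542 μm/a
  ⇒ r_corr(zinc) = 0.7678 μm/a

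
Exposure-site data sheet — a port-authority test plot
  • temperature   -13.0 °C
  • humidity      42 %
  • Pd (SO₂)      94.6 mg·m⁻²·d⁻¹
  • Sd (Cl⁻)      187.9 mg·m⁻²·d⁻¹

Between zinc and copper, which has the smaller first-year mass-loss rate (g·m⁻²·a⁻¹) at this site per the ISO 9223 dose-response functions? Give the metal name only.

copper

zinc: temperature factor f = +0.038·(-23.0) = -0.8740
  Pd branch = 0.0129·Pd^0.44·e^(0.046·RH+f) = 0.2751 μm/a
  Sd branch = 0.0175·Sd^0.57·e^(0.008·RH+0.085·T) = 0.1604 μm/a
  r_corr = 0.2751 + 0.1604 = 0.4355 μm/a
  mass loss = 0.4355 μm/a × 7.14 g/cm³ = 3.109 g·m⁻²·a⁻¹
copper: temperature factor f = +0.126·(-23.0) = -2.8980
  SO₂ term: 0.0053·94.6^0.26·exp(0.059·42-2.8980) = 0.01137
  Cl⁻ term: 0.01025·187.9^0.27·exp(0.036·42+0.049·-13.0) = 0.1011
  sum: 0.01137 + 0.1011 → r_corr = 0.1125 μm/a
  mass loss = 0.1125 μm/a × 8.96 g/cm³ = 1.008 g·m⁻²·a⁻¹
Ordering by g·m⁻²·a⁻¹: zinc (3.11) > copper (1.01)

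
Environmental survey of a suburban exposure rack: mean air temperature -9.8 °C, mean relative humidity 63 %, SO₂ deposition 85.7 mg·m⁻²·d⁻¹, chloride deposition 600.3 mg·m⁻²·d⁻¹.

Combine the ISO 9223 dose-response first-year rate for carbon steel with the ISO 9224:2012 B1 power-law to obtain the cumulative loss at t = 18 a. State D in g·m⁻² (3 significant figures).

D(18) = 1.15e+03 g·m⁻²

carbon steel: temperature factor f = +0.150·(-19.8) = -2.9700
  SO₂ term: 1.77·85.7^0.52·exp(0.02·63-2.9700) = 3.24
  Sd branch = 0.102·Sd^0.62·e^(0.033·RH+0.04·T) = 29.1 μm/a
  r_corr = 3.24 + 29.1 = 32.34 μm/a
Long-term exponent b (ISO 9224 Table 2, B1) = 0.523
  D(18) = 32.34 × 18^0.523 = 32.34 × 4.534 = 146.6 μm
  Mass loss = 146.6 μm × 7.85 g/cm³ = 1151 g·m⁻²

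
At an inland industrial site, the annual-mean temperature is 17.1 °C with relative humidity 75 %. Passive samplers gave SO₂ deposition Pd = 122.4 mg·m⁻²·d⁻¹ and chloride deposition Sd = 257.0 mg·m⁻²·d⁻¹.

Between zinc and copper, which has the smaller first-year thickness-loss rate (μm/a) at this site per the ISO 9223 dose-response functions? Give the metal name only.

copper

zinc: T>10 °C ⇒ hinge -0.071·(17.1−10) = -0.5041
  SO₂ term: 0.0129·122.4^0.44·exp(0.046·75-0.5041) = 2.035
  Sd branch = 0.0175·Sd^0.57·e^(0.008·RH+0.085·T) = 3.225 μm/a
  r_corr = 2.035 + 3.225 = 5.26 μm/a
copper: f(T) = -0.080·(T−10) [T>10 °C] = -0.5680
  Pd branch = 0.0053·Pd^0.26·e^(0.059·RH+f) = 0.8753 μm/a
  Sd branch = 0.01025·Sd^0.27·e^(0.036·RH+0.049·T) = 1.577 μm/a
  sum: 0.8753 + 1.577 → r_corr = 2.453 μm/a
Ordering by μm/a: zinc (5.26) > copper (2.45)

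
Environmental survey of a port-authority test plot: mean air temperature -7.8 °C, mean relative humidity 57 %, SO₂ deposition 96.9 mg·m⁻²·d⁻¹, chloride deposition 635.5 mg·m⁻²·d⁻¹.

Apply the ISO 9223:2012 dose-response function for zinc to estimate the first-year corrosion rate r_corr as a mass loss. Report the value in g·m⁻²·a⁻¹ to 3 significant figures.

zinc: temperature factor f = +0.038·(-17.8) = -0.6764
  SO₂ term: 0.0129·96.9^0.44·exp(0.046·57-0.6764) = 0.6754
  Cl⁻ term: 0.0175·635.5^0.57·exp(0.008·57+0.085·-7.8) = 0.5635
  sum: 0.6754 + 0.5635 → r_corr = 1.239 μm/a
Convert to mass loss: 1.239 μm/a × 7.14 g/cm³ = 8.846 g·m⁻²·a⁻¹

r_corr = 8.85 g·m⁻²·a⁻¹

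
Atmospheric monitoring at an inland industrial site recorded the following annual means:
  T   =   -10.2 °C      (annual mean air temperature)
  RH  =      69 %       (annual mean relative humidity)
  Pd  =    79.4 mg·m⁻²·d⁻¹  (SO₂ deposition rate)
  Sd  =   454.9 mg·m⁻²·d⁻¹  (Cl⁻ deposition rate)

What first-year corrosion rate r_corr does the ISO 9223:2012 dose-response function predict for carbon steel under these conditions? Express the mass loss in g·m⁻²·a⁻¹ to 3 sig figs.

carbon steel: f(T) = +0.150·(T−10) [T≤10 °C] = -3.0300
  SO₂ term: 1.77·79.4^0.52·exp(0.02·69-3.0300) = 3.306
  Cl⁻ term: 0.102·454.9^0.62·exp(0.033·69+0.04·-10.2) = 29.39
  sum: 3.306 + 29.39 → r_corr = 32.7 μm/a
Convert to mass loss: 32.7 μm/a × 7.85 g/cm³ = 256.7 g·m⁻²·a⁻¹

r_corr = 257 g·m⁻²·a⁻¹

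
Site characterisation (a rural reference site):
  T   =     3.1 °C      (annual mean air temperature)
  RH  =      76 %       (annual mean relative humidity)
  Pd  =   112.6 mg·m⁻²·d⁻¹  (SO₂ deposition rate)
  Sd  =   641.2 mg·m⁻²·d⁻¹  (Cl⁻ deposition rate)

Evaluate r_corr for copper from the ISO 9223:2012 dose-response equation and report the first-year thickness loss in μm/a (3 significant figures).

copper: temperature factor f = +0.126·(-6.9) = -0.8694
  sulphur-dioxide contribution → 0.6722 μm/a
  chloride contribution → 1.054 μm/a
  total first-year rate 1.726 μm/a

r_corr = 1.73 μm/a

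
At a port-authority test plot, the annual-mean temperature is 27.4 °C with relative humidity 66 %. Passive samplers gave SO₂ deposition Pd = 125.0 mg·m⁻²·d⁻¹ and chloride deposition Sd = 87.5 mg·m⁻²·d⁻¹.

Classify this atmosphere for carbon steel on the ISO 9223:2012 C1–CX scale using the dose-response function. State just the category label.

carbon steel: f(T) = -0.054·(T−10) [T>10 °C] = -0.9396
  sulphur-dioxide contribution → 31.88 μm/a
  chloride contribution → 43.1 μm/a
  ⇒ r_corr(carbon steel) = 74.99 μm/a
ISO 9223 Table 2 (carbon steel): 50 < 75 ≤ 80 μm/a ⇒ C4

C4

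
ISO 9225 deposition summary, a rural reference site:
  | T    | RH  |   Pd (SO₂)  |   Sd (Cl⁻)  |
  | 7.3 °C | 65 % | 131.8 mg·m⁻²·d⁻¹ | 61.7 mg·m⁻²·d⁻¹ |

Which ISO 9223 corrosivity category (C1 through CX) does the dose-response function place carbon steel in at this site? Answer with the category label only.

C4

carbon steel: T≤10 °C ⇒ hinge +0.150·(7.3−10) = -0.4050
  Pd branch = 1.77·Pd^0.52·e^(0.02·RH+f) = 54.83 μm/a
  Cl⁻ term: 0.102·61.7^0.62·exp(0.033·65+0.04·7.3) = 15.03
  r_corr = 54.83 + 15.03 = 69.86 μm/a
Category bounds: 50…80 μm/a bracket r_corr ⇒ C4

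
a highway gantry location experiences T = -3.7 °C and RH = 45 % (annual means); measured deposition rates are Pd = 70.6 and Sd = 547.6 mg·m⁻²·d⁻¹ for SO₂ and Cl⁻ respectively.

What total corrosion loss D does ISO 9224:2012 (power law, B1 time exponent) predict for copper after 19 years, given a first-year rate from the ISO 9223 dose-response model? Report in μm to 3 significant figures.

copper: f(T) = +0.126·(T−10) [T≤10 °C] = -1.7262
  sulphur-dioxide contribution → 0.04058 μm/a
  chloride contribution → 0.2371 μm/a
  total first-year rate 0.2777 μm/a
Power-law: D(19) = r_corr · 19^0.667
  D(19) = 0.2777 × 19^0.667 = 0.2777 × 7.127 = 1.979 μm

D(19) = 1.98 μm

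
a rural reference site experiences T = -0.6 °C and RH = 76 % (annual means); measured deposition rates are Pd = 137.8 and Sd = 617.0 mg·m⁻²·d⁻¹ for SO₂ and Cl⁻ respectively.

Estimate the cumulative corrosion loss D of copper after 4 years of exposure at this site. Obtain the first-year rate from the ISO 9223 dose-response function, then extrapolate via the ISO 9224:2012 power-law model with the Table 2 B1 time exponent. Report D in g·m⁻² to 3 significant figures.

copper: T≤10 °C ⇒ hinge +0.126·(-0.6−10) = -1.3356
  sulphur-dioxide contribution → 0.4444 μm/a
  chloride contribution → 0.8701 μm/a
  ⇒ r_corr(copper) = 1.315 μm/a
ISO 9224: D(t) = r_corr · t^b with b = 0.667 (copper, B1)
  D(4) = 1.315 × 4^0.667 = 1.315 × 2.521 = 3.314 μm
  Mass loss = 3.314 μm × 8.96 g/cm³ = 29.69 g·m⁻²

D(4) = 29.7 g·m⁻²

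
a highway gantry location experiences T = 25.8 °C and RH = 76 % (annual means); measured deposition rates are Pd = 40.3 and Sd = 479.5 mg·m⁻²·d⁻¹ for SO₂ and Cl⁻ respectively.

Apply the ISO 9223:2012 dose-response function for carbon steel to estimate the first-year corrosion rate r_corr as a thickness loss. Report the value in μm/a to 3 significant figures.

carbon steel: temperature factor f = -0.054·(15.8) = -0.8532
  SO₂ term: 1.77·40.3^0.52·exp(0.02·76-0.8532) = 23.57
  Cl⁻ term: 0.102·479.5^0.62·exp(0.033·76+0.04·25.8) = 161.5
  r_corr = 23.57 + 161.5 = 185 μm/a

r_corr = 185 μm/a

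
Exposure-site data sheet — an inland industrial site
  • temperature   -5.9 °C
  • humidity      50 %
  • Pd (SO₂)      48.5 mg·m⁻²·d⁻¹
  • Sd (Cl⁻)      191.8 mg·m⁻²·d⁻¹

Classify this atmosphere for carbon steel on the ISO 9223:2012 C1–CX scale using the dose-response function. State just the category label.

C2

carbon steel: T≤10 °C ⇒ hinge +0.150·(-5.9−10) = -2.3850
  SO₂ term: 1.77·48.5^0.52·exp(0.02·50-2.3850) = 3.335
  Sd branch = 0.102·Sd^0.62·e^(0.033·RH+0.04·T) = 10.92 μm/a
  r_corr = 3.335 + 10.92 = 14.25 μm/a
Category bounds: 1.3…25 μm/a bracket r_corr ⇒ C2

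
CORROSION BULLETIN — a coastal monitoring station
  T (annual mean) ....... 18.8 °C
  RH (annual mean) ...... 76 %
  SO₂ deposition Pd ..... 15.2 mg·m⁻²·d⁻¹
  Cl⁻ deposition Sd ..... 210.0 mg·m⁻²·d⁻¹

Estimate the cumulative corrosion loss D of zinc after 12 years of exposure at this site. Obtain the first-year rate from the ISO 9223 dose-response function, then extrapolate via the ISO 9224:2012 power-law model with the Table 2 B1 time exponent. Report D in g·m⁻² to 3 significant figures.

zinc: T>10 °C ⇒ hinge -0.071·(18.8−10) = -0.6248
  SO₂ term: 0.0129·15.2^0.44·exp(0.046·76-0.6248) = 0.7543
  Sd branch = 0.0175·Sd^0.57·e^(0.008·RH+0.085·T) = 3.348 μm/a
  r_corr = 0.7543 + 3.348 = 4.102 μm/a
ISO 9224: D(t) = r_corr · t^b with b = 0.813 (zinc, B1)
  D(12) = 4.102 × 12^0.813 = 4.102 × 7.54 = 30.93 μm
  Mass loss = 30.93 μm × 7.14 g/cm³ = 220.8 g·m⁻²

D(12) = 221 g·m⁻²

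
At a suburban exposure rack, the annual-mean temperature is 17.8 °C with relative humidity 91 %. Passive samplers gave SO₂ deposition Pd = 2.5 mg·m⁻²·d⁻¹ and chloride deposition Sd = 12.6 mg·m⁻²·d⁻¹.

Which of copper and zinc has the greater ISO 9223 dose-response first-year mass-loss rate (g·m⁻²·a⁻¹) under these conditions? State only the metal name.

copper: f(T) = -0.080·(T−10) [T>10 °C] = -0.6240
  Pd branch = 0.0053·Pd^0.26·e^(0.059·RH+f) = 0.7735 μm/a
  Sd branch = 0.01025·Sd^0.27·e^(0.036·RH+0.049·T) = 1.286 μm/a
  sum: 0.7735 + 1.286 → r_corr = 2.06 μm/a
  mass loss = 2.06 μm/a × 8.96 g/cm³ = 18.46 g·m⁻²·a⁻¹
zinc: f(T) = -0.071·(T−10) [T>10 °C] = -0.5538
  SO₂ term: 0.0129·2.5^0.44·exp(0.046·91-0.5538) = 0.7297
  Sd branch = 0.0175·Sd^0.57·e^(0.008·RH+0.085·T) = 0.6974 μm/a
  r_corr = 0.7297 + 0.6974 = 1.427 μm/a
  mass loss = 1.427 μm/a × 7.14 g/cm³ = 10.19 g·m⁻²·a⁻¹
Ordering by g·m⁻²·a⁻¹: copper (18.5) > zinc (10.2)

copper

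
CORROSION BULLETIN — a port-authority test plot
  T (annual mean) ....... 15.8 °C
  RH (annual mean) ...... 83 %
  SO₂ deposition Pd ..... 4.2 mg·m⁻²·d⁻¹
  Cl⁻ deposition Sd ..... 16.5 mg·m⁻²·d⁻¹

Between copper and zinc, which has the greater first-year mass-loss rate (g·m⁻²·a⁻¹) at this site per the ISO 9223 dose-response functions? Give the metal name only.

copper: f(T) = -0.080·(T−10) [T>10 °C] = -0.4640
  Pd branch = 0.0053·Pd^0.26·e^(0.059·RH+f) = 0.648 μm/a
  Cl⁻ term: 0.01025·16.5^0.27·exp(0.036·83+0.049·15.8) = 0.9405
  r_corr = 0.648 + 0.9405 = 1.588 μm/a
  mass loss = 1.588 μm/a × 8.96 g/cm³ = 14.23 g·m⁻²·a⁻¹
zinc: T>10 °C ⇒ hinge -0.071·(15.8−10) = -0.4118
  SO₂ term: 0.0129·4.2^0.44·exp(0.046·83-0.4118) = 0.7313
  Cl⁻ term: 0.0175·16.5^0.57·exp(0.008·83+0.085·15.8) = 0.6436
  sum: 0.7313 + 0.6436 → r_corr = 1.375 μm/a
  mass loss = 1.375 μm/a × 7.14 g/cm³ = 9.817 g·m⁻²·a⁻¹
Ordering by g·m⁻²·a⁻¹: copper (14.2) > zinc (9.82)

copper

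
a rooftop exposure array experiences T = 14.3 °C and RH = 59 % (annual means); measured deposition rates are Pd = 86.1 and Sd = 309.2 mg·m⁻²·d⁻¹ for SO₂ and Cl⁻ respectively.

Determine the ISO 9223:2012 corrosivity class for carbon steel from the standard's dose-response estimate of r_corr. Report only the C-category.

C5

carbon steel: T>10 °C ⇒ hinge -0.054·(14.3−10) = -0.2322
  Pd branch = 1.77·Pd^0.52·e^(0.02·RH+f) = 46.32 μm/a
  Sd branch = 0.102·Sd^0.62·e^(0.033·RH+0.04·T) = 44.31 μm/a
  sum: 46.32 + 44.31 → r_corr = 90.64 μm/a
ISO 9223 Table 2 (carbon steel): 80 < 90.6 ≤ 200 μm/a ⇒ C5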